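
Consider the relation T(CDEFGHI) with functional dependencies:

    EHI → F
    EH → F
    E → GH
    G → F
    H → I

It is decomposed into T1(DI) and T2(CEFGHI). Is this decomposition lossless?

Common attributes: T1 ∩ T2 = {I}.
No dependency enlarges {I}, so (I)⁺ = {I}.
The closure contains neither all of T1 = {DI} nor all of T2 = {CEFGHI}, so the common attributes are not a superkey of either fragment. The join is lossy.

No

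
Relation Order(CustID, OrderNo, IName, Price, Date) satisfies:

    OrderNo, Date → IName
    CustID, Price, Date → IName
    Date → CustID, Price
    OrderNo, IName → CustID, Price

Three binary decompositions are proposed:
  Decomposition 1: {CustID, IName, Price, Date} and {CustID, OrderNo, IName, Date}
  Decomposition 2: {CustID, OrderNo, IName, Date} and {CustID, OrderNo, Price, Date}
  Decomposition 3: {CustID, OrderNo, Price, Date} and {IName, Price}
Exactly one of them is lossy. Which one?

Decomposition 1: common = {CustID, IName, Date}, closure = {CustID, IName, Price, Date} → lossless.
Decomposition 2: common = {CustID, OrderNo, Date}, closure = {CustID, OrderNo, IName, Price, Date} → lossless.
Decomposition 3: common = {Price}, closure = {Price} → lossy.

Decomposition 3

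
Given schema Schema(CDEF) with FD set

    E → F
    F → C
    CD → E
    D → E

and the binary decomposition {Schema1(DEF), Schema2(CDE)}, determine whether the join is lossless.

Common attributes: Schema1 ∩ Schema2 = {DE}.
Closure of {DE}: E → F applies, adding F; F → C applies, adding C. So (DE)⁺ = {CDEF}.
This closure contains every attribute of Schema1, so Schema1 ∩ Schema2 → Schema1. The join is lossless.

Yes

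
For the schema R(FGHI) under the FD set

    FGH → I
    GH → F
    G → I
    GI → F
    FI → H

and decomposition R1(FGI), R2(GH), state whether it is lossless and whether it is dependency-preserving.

lossless but not dependency-preserving

Lossless test: (G)⁺ = {FGHI}, which contains all of one fragment — lossless.
Dependency preservation: the restricted closure of {FI} across the fragments never reaches {H}, so FI → H cannot be enforced without a join — not preserved.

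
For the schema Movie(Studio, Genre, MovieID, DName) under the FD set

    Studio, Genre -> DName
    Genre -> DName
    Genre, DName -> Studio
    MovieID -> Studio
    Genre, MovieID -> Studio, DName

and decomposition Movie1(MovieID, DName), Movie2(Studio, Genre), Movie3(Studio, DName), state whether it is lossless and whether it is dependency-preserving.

Lossless test (chase): applying each FD to every pair of rows produces no changes in the tableau, so no row becomes fully distinguished — the join is lossy.
Dependency preservation: the restricted closure of {Studio, Genre} across the fragments never reaches {DName}, so Studio, Genre → DName cannot be enforced without a join — not preserved.

lossy and not dependency-preserving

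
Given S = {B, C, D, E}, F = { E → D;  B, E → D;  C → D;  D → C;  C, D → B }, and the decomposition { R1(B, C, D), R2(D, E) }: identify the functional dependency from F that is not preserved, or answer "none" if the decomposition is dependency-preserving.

E → D lies within R2.
B, E → D: restricted closure across fragments reaches D.
C → D lies within R1.
D → C lies within R1.
C, D → B lies within R1.
Every dependency is enforceable on the fragments, so the decomposition is dependency-preserving.

none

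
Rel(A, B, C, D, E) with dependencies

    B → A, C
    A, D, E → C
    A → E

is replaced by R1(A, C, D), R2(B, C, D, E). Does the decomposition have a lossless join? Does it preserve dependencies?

lossy and not dependency-preserving

Lossless test: (C, D)⁺ = {C, D}, which is a superkey of neither fragment — lossy.
Dependency preservation: the restricted closure of {B} across the fragments never reaches {A, C}, so B → A, C cannot be enforced without a join — not preserved.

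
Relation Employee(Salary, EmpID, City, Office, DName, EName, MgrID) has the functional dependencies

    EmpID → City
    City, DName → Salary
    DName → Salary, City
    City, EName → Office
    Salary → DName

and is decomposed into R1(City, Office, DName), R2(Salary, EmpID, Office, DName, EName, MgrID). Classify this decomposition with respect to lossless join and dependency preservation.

Lossless test: (Office, DName)⁺ = {Salary, City, Office, DName}, which contains all of one fragment — lossless.
Dependency preservation: the restricted closure of {EmpID} across the fragments never reaches {City}, so EmpID → City cannot be enforced without a join — not preserved.

lossless but not dependency-preserving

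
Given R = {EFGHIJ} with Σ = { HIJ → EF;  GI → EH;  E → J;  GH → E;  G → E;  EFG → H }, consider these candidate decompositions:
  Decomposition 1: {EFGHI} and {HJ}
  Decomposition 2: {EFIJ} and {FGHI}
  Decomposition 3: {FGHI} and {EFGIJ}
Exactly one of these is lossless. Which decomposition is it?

Decomposition 3

Decomposition 1: common = {H}, closure = {H} → lossy.
Decomposition 2: common = {FI}, closure = {FI} → lossy.
Decomposition 3: common = {FGI}, closure = {EFGHIJ} → lossless.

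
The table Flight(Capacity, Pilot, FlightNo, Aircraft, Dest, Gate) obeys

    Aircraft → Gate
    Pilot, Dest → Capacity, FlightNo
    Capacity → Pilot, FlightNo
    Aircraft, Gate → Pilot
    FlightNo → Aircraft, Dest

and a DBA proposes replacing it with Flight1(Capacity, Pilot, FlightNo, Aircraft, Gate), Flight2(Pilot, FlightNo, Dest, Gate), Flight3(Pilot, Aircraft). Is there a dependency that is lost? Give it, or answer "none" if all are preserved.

none

Aircraft → Gate lies within Flight1.
Pilot, Dest → Capacity, FlightNo: restricted closure across fragments reaches Capacity, FlightNo.
Capacity → Pilot, FlightNo lies within Flight1.
Aircraft, Gate → Pilot lies within Flight1.
FlightNo → Aircraft, Dest: restricted closure across fragments reaches Aircraft, Dest.
Every dependency is enforceable on the fragments, so the decomposition is dependency-preserving.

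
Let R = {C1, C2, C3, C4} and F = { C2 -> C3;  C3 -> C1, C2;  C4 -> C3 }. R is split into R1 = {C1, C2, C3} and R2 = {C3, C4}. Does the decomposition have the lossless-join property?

Common attributes: R1 ∩ R2 = {C3}.
Closure of {C3}: C3 → C1, C2 applies, adding C1, C2. So (C3)⁺ = {C1, C2, C3}.
This closure contains every attribute of R1, so R1 ∩ R2 → R1. The join is lossless.

Yes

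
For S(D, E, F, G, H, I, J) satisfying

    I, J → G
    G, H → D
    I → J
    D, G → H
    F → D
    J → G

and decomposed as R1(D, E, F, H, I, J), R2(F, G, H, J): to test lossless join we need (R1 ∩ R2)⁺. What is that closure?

R1 ∩ R2 = {F, H, J}.
F → D applies, adding D
J → G applies, adding G
Closure: {D, F, G, H, J}.

D, F, G, H, J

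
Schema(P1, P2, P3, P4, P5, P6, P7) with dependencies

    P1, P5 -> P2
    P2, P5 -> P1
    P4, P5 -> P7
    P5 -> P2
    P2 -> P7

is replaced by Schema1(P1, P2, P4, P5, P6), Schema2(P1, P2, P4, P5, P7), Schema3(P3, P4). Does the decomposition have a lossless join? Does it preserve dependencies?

Lossless test (chase): Rows 1 and 2 agree on P4, P5; apply P4, P5→P7 and equate their P7 entries. No row becomes fully distinguished — the join is lossy.
Dependency preservation: every FD's attributes lie within a single fragment, so each can be enforced locally — preserved.

lossy but dependency-preserving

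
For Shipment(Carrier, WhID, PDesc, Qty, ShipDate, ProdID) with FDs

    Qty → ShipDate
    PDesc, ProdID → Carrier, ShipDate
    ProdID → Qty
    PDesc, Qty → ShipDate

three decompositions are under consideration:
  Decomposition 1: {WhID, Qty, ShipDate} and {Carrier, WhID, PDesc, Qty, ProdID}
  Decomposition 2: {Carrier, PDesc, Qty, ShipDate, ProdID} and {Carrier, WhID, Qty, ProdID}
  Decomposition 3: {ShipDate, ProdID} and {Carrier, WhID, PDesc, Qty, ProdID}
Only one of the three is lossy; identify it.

Decomposition 2

Decomposition 1: common = {WhID, Qty}, closure = {WhID, Qty, ShipDate} → lossless.
Decomposition 2: common = {Carrier, Qty, ProdID}, closure = {Carrier, Qty, ShipDate, ProdID} → lossy.
Decomposition 3: common = {ProdID}, closure = {Qty, ShipDate, ProdID} → lossless.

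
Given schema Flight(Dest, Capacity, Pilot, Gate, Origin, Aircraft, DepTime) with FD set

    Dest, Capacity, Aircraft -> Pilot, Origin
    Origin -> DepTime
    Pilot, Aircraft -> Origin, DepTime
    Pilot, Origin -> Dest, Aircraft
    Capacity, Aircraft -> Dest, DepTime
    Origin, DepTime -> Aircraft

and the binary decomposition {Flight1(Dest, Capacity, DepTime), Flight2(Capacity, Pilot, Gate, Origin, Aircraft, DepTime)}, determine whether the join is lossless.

No

Common attributes: Flight1 ∩ Flight2 = {Capacity, DepTime}.
No dependency enlarges {Capacity, DepTime}, so (Capacity, DepTime)⁺ = {Capacity, DepTime}.
The closure contains neither all of Flight1 = {Dest, Capacity, DepTime} nor all of Flight2 = {Capacity, Pilot, Gate, Origin, Aircraft, DepTime}, so the common attributes are not a superkey of either fragment. The join is lossy.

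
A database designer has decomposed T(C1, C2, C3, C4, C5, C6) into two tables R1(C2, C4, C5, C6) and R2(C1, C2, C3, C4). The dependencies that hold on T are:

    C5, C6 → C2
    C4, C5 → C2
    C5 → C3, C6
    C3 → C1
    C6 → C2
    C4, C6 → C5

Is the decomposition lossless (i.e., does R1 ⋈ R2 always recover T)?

Common attributes: R1 ∩ R2 = {C2, C4}.
No dependency enlarges {C2, C4}, so (C2, C4)⁺ = {C2, C4}.
The closure contains neither all of R1 = {C2, C4, C5, C6} nor all of R2 = {C1, C2, C3, C4}, so the common attributes are not a superkey of either fragment. The join is lossy.

No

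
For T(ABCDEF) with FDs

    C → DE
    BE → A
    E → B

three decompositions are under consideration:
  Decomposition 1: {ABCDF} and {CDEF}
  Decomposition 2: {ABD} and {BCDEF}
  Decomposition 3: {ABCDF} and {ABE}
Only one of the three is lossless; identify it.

Decomposition 1: common = {CDF}, closure = {ABCDEF} → lossless.
Decomposition 2: common = {BD}, closure = {BD} → lossy.
Decomposition 3: common = {AB}, closure = {AB} → lossy.

Decomposition 1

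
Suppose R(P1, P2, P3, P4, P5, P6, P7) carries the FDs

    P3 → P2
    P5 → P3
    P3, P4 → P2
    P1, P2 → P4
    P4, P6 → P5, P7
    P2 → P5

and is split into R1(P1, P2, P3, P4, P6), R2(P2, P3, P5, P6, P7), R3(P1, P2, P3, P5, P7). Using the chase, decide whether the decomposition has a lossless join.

Chase test. Columns are P1, P2, P3, P4, P5, P6, P7; row i has aⱼ where attribute j ∈ Ri, else bᵢⱼ.
Initial tableau (one row per fragment):
  row 1: a1 a2 a3 a4 b15 a6 b17
  row 2: b21 a2 a3 b24 a5 a6 a7
  row 3: a1 a2 a3 b34 a5 b36 a7
Rows 1 and 3 agree on P1, P2; apply P1, P2→P4 and equate their P4 entries.
Rows 1 and 2 agree on P2; apply P2→P5 and equate their P5 entries.
No row becomes fully distinguished — the join is lossy.

No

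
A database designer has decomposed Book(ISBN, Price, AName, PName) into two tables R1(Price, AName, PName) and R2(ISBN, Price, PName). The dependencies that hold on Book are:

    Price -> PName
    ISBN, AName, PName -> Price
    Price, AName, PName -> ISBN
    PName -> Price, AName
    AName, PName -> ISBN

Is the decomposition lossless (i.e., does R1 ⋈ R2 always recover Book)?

Common attributes: R1 ∩ R2 = {Price, PName}.
Closure of {Price, PName}: PName → Price, AName applies, adding AName; AName, PName → ISBN applies, adding ISBN. So (Price, PName)⁺ = {ISBN, Price, AName, PName}.
This closure contains every attribute of R1, so R1 ∩ R2 → R1. The join is lossless.

Yes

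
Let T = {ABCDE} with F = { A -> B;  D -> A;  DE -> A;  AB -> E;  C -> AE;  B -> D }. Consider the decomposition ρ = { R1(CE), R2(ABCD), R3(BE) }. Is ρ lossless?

Chase test. Columns are ABCDE; row i has aⱼ where attribute j ∈ Ri, else bᵢⱼ.
Initial tableau (one row per fragment):
  row 1: b11 b12 a3 b14 a5
  row 2: a1 a2 a3 a4 b25
  row 3: b31 a2 b33 b34 a5
Rows 1 and 2 agree on C; apply C→AE and equate their AE entries.
Rows 2 and 3 agree on B; apply B→D and equate their D entries.
Rows 1 and 2 agree on A; apply A→B and equate their B entries.
Rows 2 and 3 agree on D; apply D→A and equate their A entries.
Rows 1 and 2 agree on B; apply B→D and equate their D entries.
Row 1 is now all distinguished symbols — the join is lossless.

Yes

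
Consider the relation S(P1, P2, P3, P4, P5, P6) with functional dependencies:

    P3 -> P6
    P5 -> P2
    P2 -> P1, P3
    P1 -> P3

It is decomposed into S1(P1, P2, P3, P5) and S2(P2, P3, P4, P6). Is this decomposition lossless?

Common attributes: S1 ∩ S2 = {P2, P3}.
Closure of {P2, P3}: P3 → P6 applies, adding P6; P2 → P1, P3 applies, adding P1. So (P2, P3)⁺ = {P1, P2, P3, P6}.
The closure contains neither all of S1 = {P1, P2, P3, P5} nor all of S2 = {P2, P3, P4, P6}, so the common attributes are not a superkey of either fragment. The join is lossy.

No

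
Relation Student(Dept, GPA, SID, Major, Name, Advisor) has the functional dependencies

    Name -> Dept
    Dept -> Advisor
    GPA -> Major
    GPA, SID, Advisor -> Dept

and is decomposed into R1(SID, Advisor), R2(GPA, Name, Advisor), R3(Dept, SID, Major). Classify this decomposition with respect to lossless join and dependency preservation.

lossy and not dependency-preserving

Lossless test (chase): applying each FD to every pair of rows produces no changes in the tableau, so no row becomes fully distinguished — the join is lossy.
Dependency preservation: the restricted closure of {Name} across the fragments never reaches {Dept}, so Name → Dept cannot be enforced without a join — not preserved.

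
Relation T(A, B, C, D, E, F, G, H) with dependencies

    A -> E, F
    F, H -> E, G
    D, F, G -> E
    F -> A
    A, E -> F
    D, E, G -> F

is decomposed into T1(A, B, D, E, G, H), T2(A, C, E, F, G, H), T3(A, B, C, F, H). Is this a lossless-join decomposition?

No

Chase test. Columns are A, B, C, D, E, F, G, H; row i has aⱼ where attribute j ∈ Ti, else bᵢⱼ.
Initial tableau (one row per fragment):
  row 1: a1 a2 b13 a4 a5 b16 a7 a8
  row 2: a1 b22 a3 b24 a5 a6 a7 a8
  row 3: a1 a2 a3 b34 b35 a6 b37 a8
Rows 1 and 2 agree on A; apply A→E, F and equate their E, F entries.
Rows 1 and 3 agree on A; apply A→E, F and equate their E, F entries.
Rows 1 and 3 agree on F, H; apply F, H→E, G and equate their E, G entries.
No row becomes fully distinguished — the join is lossy.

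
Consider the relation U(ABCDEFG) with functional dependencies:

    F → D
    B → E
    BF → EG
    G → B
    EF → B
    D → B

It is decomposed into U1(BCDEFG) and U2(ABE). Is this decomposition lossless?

No

Common attributes: U1 ∩ U2 = {BE}.
No dependency enlarges {BE}, so (BE)⁺ = {BE}.
The closure contains neither all of U1 = {BCDEFG} nor all of U2 = {ABE}, so the common attributes are not a superkey of either fragment. The join is lossy.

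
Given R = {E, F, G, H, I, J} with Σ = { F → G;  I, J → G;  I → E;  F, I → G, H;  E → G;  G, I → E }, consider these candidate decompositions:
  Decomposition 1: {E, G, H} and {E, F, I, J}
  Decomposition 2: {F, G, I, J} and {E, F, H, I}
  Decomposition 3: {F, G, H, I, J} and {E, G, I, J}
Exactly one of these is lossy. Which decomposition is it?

Decomposition 1: common = {E}, closure = {E, G} → lossy.
Decomposition 2: common = {F, I}, closure = {E, F, G, H, I} → lossless.
Decomposition 3: common = {G, I, J}, closure = {E, G, I, J} → lossless.

Decomposition 1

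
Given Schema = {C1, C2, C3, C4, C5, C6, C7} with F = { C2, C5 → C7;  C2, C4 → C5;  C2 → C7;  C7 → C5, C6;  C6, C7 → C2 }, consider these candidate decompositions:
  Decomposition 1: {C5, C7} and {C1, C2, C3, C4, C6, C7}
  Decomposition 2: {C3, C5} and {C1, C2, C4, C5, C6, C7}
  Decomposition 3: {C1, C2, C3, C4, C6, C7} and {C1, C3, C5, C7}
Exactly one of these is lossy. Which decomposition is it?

Decomposition 1: common = {C7}, closure = {C2, C5, C6, C7} → lossless.
Decomposition 2: common = {C5}, closure = {C5} → lossy.
Decomposition 3: common = {C1, C3, C7}, closure = {C1, C2, C3, C5, C6, C7} → lossless.

Decomposition 2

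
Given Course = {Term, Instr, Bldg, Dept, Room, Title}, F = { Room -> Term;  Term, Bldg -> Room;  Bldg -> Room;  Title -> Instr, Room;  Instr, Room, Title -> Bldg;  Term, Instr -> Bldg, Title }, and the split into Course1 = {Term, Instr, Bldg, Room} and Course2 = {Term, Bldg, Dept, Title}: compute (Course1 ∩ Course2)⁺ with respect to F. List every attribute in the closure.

Course1 ∩ Course2 = {Term, Bldg}.
Term, Bldg → Room applies, adding Room
Closure: {Term, Bldg, Room}.

Term, Bldg, Room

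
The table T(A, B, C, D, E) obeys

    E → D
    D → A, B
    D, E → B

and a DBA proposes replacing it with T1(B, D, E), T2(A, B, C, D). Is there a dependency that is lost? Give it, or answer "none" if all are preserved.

none

E → D lies within T1.
D → A, B lies within T2.
D, E → B lies within T1.
Every dependency is enforceable on the fragments, so the decomposition is dependency-preserving.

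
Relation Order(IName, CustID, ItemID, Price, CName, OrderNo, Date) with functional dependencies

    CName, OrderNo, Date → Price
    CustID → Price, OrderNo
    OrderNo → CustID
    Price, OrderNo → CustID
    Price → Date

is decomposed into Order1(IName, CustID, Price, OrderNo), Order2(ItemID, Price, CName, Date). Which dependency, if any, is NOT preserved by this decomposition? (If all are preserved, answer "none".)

none

CName, OrderNo, Date → Price: restricted closure across fragments reaches Price.
CustID → Price, OrderNo lies within Order1.
OrderNo → CustID lies within Order1.
Price, OrderNo → CustID lies within Order1.
Price → Date lies within Order2.
Every dependency is enforceable on the fragments, so the decomposition is dependency-preserving.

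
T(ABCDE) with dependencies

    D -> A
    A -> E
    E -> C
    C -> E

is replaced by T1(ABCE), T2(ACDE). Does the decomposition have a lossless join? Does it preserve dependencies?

Lossless test: (ACE)⁺ = {ACE}, which is a superkey of neither fragment — lossy.
Dependency preservation: every FD's attributes lie within a single fragment, so each can be enforced locally — preserved.

lossy but dependency-preserving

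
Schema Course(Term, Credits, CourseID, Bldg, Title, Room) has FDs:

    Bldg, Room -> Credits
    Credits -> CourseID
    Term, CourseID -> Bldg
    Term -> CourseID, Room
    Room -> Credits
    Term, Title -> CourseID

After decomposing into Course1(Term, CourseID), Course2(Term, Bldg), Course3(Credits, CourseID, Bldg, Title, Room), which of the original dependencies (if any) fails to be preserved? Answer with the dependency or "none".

Term -> CourseID, Room

Check Term → CourseID, Room: no single fragment contains all of {Term, CourseID, Room}, and the restricted closure of {Term} across the fragments never reaches {CourseID, Room}.
Bldg, Room → Credits is preserved.
Credits → CourseID is preserved.
Term, CourseID → Bldg is preserved.
Room → Credits is preserved.
Term, Title → CourseID is preserved.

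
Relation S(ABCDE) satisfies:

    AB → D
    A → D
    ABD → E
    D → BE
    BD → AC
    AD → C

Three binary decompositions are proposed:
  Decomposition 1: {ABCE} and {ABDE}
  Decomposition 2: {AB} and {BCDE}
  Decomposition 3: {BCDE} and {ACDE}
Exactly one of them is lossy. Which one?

Decomposition 2

Decomposition 1: common = {ABE}, closure = {ABCDE} → lossless.
Decomposition 2: common = {B}, closure = {B} → lossy.
Decomposition 3: common = {CDE}, closure = {ABCDE} → lossless.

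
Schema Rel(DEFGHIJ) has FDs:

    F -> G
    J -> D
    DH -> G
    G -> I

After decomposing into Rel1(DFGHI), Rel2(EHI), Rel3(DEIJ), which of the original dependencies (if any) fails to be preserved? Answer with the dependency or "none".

none

F → G lies within Rel1.
J → D lies within Rel3.
DH → G lies within Rel1.
G → I lies within Rel1.
Every dependency is enforceable on the fragments, so the decomposition is dependency-preserving.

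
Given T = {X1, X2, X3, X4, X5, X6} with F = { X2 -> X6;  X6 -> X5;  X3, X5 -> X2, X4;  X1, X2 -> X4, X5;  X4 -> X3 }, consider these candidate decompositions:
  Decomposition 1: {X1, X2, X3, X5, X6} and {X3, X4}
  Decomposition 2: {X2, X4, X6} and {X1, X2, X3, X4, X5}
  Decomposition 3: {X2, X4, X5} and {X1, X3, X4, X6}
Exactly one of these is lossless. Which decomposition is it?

Decomposition 1: common = {X3}, closure = {X3} → lossy.
Decomposition 2: common = {X2, X4}, closure = {X2, X3, X4, X5, X6} → lossless.
Decomposition 3: common = {X4}, closure = {X3, X4} → lossy.

Decomposition 2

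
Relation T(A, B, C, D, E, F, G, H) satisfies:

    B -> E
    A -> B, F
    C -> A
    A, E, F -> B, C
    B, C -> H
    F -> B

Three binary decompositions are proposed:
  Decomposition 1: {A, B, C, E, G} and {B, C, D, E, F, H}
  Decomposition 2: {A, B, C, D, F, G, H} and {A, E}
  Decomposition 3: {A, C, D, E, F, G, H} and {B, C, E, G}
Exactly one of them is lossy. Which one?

Decomposition 1: common = {B, C, E}, closure = {A, B, C, E, F, H} → lossy.
Decomposition 2: common = {A}, closure = {A, B, C, E, F, H} → lossless.
Decomposition 3: common = {C, E, G}, closure = {A, B, C, E, F, G, H} → lossless.

Decomposition 1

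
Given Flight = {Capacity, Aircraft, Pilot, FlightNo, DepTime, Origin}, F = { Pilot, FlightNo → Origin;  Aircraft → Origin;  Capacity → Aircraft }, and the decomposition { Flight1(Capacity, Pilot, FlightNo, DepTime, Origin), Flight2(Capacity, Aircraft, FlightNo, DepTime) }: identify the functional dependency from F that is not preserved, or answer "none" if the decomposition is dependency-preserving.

Aircraft → Origin

Check Aircraft → Origin: no single fragment contains all of {Aircraft, Origin}, and the restricted closure of {Aircraft} across the fragments never reaches {Origin}.
Pilot, FlightNo → Origin is preserved.
Capacity → Aircraft is preserved.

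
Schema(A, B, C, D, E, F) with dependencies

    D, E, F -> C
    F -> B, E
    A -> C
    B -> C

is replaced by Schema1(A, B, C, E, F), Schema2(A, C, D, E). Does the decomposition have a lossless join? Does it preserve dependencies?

lossy but dependency-preserving

Lossless test: (A, C, E)⁺ = {A, C, E}, which is a superkey of neither fragment — lossy.
Dependency preservation: D, E, F → C is not contained in any single fragment, but the restricted closure of its left-hand side across the fragments still reaches the right-hand side; the remaining FDs each lie inside some fragment. All dependencies are preserved.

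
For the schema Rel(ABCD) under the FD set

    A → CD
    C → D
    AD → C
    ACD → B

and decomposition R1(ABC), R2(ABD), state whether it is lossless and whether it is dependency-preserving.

Lossless test: (AB)⁺ = {ABCD}, which contains all of one fragment — lossless.
Dependency preservation: the restricted closure of {C} across the fragments never reaches {D}, so C → D cannot be enforced without a join — not preserved.

lossless but not dependency-preserving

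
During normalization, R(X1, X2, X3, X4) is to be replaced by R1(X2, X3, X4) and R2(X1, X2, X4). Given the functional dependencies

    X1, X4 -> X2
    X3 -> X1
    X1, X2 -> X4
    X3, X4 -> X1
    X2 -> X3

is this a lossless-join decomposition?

Yes

Common attributes: R1 ∩ R2 = {X2, X4}.
Closure of {X2, X4}: X2 → X3 applies, adding X3; X3 → X1 applies, adding X1. So (X2, X4)⁺ = {X1, X2, X3, X4}.
This closure contains every attribute of R1, so R1 ∩ R2 → R1. The join is lossless.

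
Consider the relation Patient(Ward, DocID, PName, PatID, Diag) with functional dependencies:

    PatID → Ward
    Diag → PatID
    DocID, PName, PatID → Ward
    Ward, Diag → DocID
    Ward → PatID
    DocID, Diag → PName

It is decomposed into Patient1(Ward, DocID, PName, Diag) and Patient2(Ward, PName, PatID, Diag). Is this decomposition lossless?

Common attributes: Patient1 ∩ Patient2 = {Ward, PName, Diag}.
Closure of {Ward, PName, Diag}: Diag → PatID applies, adding PatID; Ward, Diag → DocID applies, adding DocID. So (Ward, PName, Diag)⁺ = {Ward, DocID, PName, PatID, Diag}.
This closure contains every attribute of Patient1, so Patient1 ∩ Patient2 → Patient1. The join is lossless.

Yes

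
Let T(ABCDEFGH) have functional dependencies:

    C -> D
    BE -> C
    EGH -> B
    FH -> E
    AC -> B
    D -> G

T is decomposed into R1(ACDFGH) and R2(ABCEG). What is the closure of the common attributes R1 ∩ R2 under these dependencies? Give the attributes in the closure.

R1 ∩ R2 = {ACG}.
C → D applies, adding D
AC → B applies, adding B
Closure: {ABCDG}.

ABCDG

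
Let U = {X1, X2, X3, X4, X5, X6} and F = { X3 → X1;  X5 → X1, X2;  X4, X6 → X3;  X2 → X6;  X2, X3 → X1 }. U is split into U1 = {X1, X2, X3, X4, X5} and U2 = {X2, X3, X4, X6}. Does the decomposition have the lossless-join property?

Common attributes: U1 ∩ U2 = {X2, X3, X4}.
Closure of {X2, X3, X4}: X3 → X1 applies, adding X1; X2 → X6 applies, adding X6. So (X2, X3, X4)⁺ = {X1, X2, X3, X4, X6}.
This closure contains every attribute of U2, so U1 ∩ U2 → U2. The join is lossless.

Yes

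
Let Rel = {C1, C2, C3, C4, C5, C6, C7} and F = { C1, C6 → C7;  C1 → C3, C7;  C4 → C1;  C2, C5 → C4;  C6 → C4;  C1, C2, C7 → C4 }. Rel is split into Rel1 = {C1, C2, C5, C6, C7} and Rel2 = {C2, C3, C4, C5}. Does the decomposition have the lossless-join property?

Common attributes: Rel1 ∩ Rel2 = {C2, C5}.
Closure of {C2, C5}: C2, C5 → C4 applies, adding C4; C4 → C1 applies, adding C1; C1 → C3, C7 applies, adding C3, C7. So (C2, C5)⁺ = {C1, C2, C3, C4, C5, C7}.
This closure contains every attribute of Rel2, so Rel1 ∩ Rel2 → Rel2. The join is lossless.

Yes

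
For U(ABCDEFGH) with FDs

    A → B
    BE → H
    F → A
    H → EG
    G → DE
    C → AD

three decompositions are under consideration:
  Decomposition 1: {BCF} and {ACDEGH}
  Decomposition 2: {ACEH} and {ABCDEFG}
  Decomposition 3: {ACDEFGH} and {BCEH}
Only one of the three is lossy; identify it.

Decomposition 1: common = {C}, closure = {ABCD} → lossy.
Decomposition 2: common = {ACE}, closure = {ABCDEGH} → lossless.
Decomposition 3: common = {CEH}, closure = {ABCDEGH} → lossless.

Decomposition 1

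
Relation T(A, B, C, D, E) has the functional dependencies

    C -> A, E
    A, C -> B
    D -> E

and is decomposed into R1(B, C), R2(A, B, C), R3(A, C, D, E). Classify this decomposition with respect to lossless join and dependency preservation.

lossless and dependency-preserving

Lossless test (chase): Rows 1 and 2 agree on C; apply C→A, E and equate their A, E entries. Rows 1 and 3 agree on C; apply C→A, E and equate their A, E entries. Rows 1 and 3 agree on A, C; apply A, C→B and equate their B entries. Row 3 is now all distinguished symbols — the join is lossless.
Dependency preservation: every FD's attributes lie within a single fragment, so each can be enforced locally — preserved.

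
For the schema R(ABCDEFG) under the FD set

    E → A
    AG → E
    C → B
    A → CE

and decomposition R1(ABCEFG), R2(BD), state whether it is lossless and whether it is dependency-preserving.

Lossless test: (B)⁺ = {B}, which is a superkey of neither fragment — lossy.
Dependency preservation: every FD's attributes lie within a single fragment, so each can be enforced locally — preserved.

lossy but dependency-preserving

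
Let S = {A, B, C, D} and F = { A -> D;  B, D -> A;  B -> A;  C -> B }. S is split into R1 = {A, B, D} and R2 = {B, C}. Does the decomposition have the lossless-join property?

Common attributes: R1 ∩ R2 = {B}.
Closure of {B}: B → A applies, adding A; A → D applies, adding D. So (B)⁺ = {A, B, D}.
This closure contains every attribute of R1, so R1 ∩ R2 → R1. The join is lossless.

Yes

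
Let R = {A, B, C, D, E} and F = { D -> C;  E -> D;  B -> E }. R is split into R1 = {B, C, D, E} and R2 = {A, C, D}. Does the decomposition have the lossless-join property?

Common attributes: R1 ∩ R2 = {C, D}.
No dependency enlarges {C, D}, so (C, D)⁺ = {C, D}.
The closure contains neither all of R1 = {B, C, D, E} nor all of R2 = {A, C, D}, so the common attributes are not a superkey of either fragment. The join is lossy.

No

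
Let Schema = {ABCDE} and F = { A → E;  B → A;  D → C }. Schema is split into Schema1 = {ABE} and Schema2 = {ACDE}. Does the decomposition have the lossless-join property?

Common attributes: Schema1 ∩ Schema2 = {AE}.
No dependency enlarges {AE}, so (AE)⁺ = {AE}.
The closure contains neither all of Schema1 = {ABE} nor all of Schema2 = {ACDE}, so the common attributes are not a superkey of either fragment. The join is lossy.

No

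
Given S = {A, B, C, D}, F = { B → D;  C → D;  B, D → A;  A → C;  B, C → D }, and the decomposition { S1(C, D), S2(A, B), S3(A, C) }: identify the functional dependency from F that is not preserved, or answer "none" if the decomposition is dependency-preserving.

B → D: restricted closure across fragments reaches D.
C → D lies within S1.
B, D → A: restricted closure across fragments reaches A.
A → C lies within S3.
B, C → D: restricted closure across fragments reaches D.
Every dependency is enforceable on the fragments, so the decomposition is dependency-preserving.

none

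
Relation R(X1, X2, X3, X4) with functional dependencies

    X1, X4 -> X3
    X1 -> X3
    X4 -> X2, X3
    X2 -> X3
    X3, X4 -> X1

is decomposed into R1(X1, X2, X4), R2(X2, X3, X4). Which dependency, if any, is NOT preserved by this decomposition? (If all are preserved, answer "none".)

X1 -> X3

Check X1 → X3: no single fragment contains all of {X1, X3}, and the restricted closure of {X1} across the fragments never reaches {X3}.
X1, X4 → X3 is preserved.
X4 → X2, X3 is preserved.
X2 → X3 is preserved.
X3, X4 → X1 is preserved.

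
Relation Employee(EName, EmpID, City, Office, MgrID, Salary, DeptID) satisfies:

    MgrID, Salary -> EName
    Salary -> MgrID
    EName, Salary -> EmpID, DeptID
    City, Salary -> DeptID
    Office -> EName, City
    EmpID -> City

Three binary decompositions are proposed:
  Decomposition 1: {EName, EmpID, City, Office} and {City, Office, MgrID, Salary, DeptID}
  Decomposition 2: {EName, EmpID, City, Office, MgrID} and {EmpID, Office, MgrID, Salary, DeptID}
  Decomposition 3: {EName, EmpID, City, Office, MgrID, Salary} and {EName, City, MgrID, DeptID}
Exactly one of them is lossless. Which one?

Decomposition 2

Decomposition 1: common = {City, Office}, closure = {EName, City, Office} → lossy.
Decomposition 2: common = {EmpID, Office, MgrID}, closure = {EName, EmpID, City, Office, MgrID} → lossless.
Decomposition 3: common = {EName, City, MgrID}, closure = {EName, City, MgrID} → lossy.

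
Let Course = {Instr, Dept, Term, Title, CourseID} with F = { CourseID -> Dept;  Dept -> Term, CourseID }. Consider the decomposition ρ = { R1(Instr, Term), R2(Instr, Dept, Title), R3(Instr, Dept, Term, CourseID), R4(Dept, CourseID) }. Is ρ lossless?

Chase test. Columns are Instr, Dept, Term, Title, CourseID; row i has aⱼ where attribute j ∈ Ri, else bᵢⱼ.
Initial tableau (one row per fragment):
  row 1: a1 b12 a3 b14 b15
  row 2: a1 a2 b23 a4 b25
  row 3: a1 a2 a3 b34 a5
  row 4: b41 a2 b43 b44 a5
Rows 2 and 3 agree on Dept; apply Dept→Term, CourseID and equate their Term, CourseID entries.
Rows 2 and 4 agree on Dept; apply Dept→Term, CourseID and equate their Term, CourseID entries.
Row 2 is now all distinguished symbols — the join is lossless.

Yes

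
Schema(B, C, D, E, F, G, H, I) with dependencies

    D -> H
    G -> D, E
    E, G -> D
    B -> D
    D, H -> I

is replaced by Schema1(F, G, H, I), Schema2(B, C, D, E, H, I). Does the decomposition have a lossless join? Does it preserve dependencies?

lossy and not dependency-preserving

Lossless test: (H, I)⁺ = {H, I}, which is a superkey of neither fragment — lossy.
Dependency preservation: the restricted closure of {G} across the fragments never reaches {D, E}, so G → D, E cannot be enforced without a join — not preserved.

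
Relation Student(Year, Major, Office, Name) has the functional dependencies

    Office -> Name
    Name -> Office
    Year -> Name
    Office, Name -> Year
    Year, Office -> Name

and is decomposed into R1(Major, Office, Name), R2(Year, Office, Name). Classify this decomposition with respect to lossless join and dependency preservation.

Lossless test: (Office, Name)⁺ = {Year, Office, Name}, which contains all of one fragment — lossless.
Dependency preservation: every FD's attributes lie within a single fragment, so each can be enforced locally — preserved.

lossless and dependency-preserving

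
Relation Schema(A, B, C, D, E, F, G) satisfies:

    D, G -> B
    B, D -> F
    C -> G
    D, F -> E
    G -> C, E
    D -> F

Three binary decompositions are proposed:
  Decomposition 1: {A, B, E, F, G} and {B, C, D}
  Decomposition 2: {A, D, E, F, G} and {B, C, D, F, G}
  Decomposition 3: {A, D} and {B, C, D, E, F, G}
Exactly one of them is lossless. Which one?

Decomposition 1: common = {B}, closure = {B} → lossy.
Decomposition 2: common = {D, F, G}, closure = {B, C, D, E, F, G} → lossless.
Decomposition 3: common = {D}, closure = {D, E, F} → lossy.

Decomposition 2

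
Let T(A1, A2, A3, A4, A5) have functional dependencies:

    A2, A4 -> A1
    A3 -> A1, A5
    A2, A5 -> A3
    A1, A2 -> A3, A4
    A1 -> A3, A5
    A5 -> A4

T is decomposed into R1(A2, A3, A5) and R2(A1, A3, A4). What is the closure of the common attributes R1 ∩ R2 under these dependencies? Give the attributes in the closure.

A1, A3, A4, A5

R1 ∩ R2 = {A3}.
A3 → A1, A5 applies, adding A1, A5
A5 → A4 applies, adding A4
Closure: {A1, A3, A4, A5}.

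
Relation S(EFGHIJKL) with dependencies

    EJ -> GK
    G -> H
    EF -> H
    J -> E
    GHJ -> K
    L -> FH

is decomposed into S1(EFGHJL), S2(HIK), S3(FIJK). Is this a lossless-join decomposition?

Chase test. Columns are EFGHIJKL; row i has aⱼ where attribute j ∈ Si, else bᵢⱼ.
Initial tableau (one row per fragment):
  row 1: a1 a2 a3 a4 b15 a6 b17 a8
  row 2: b21 b22 b23 a4 a5 b26 a7 b28
  row 3: b31 a2 b33 b34 a5 a6 a7 b38
Rows 1 and 3 agree on J; apply J→E and equate their E entries.
Rows 1 and 3 agree on EJ; apply EJ→GK and equate their GK entries.
Rows 1 and 3 agree on G; apply G→H and equate their H entries.
No row becomes fully distinguished — the join is lossy.

No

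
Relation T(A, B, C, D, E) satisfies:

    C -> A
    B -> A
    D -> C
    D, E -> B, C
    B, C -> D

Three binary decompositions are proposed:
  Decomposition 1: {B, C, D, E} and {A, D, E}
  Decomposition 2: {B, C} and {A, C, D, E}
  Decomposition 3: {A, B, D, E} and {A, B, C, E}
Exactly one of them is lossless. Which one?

Decomposition 1

Decomposition 1: common = {D, E}, closure = {A, B, C, D, E} → lossless.
Decomposition 2: common = {C}, closure = {A, C} → lossy.
Decomposition 3: common = {A, B, E}, closure = {A, B, E} → lossy.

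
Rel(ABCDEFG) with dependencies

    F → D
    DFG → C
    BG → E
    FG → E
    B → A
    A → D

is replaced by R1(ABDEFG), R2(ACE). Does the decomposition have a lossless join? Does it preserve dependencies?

Lossless test: (AE)⁺ = {ADE}, which is a superkey of neither fragment — lossy.
Dependency preservation: the restricted closure of {DFG} across the fragments never reaches {C}, so DFG → C cannot be enforced without a join — not preserved.

lossy and not dependency-preserving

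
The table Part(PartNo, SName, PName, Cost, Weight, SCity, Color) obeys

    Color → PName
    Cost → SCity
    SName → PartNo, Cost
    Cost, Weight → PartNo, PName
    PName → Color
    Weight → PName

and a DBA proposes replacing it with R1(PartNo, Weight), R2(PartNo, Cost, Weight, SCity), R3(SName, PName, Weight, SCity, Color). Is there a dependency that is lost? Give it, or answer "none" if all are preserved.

Check SName → PartNo, Cost: no single fragment contains all of {PartNo, SName, Cost}, and the restricted closure of {SName} across the fragments never reaches {PartNo, Cost}.
Color → PName is preserved.
Cost → SCity is preserved.
Cost, Weight → PartNo, PName is preserved.
PName → Color is preserved.
Weight → PName is preserved.

SName → PartNo, Cost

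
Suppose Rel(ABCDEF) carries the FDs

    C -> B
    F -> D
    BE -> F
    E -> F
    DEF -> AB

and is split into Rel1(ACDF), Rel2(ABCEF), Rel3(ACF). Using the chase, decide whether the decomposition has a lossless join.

Yes

Chase test. Columns are ABCDEF; row i has aⱼ where attribute j ∈ Reli, else bᵢⱼ.
Initial tableau (one row per fragment):
  row 1: a1 b12 a3 a4 b15 a6
  row 2: a1 a2 a3 b24 a5 a6
  row 3: a1 b32 a3 b34 b35 a6
Rows 1 and 2 agree on C; apply C→B and equate their B entries.
Rows 1 and 3 agree on C; apply C→B and equate their B entries.
Rows 1 and 2 agree on F; apply F→D and equate their D entries.
Rows 1 and 3 agree on F; apply F→D and equate their D entries.
Row 2 is now all distinguished symbols — the join is lossless.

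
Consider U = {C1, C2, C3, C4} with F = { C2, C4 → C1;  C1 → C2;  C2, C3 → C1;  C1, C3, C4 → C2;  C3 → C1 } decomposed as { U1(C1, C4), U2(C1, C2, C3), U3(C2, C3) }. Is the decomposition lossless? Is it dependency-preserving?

lossy and not dependency-preserving

Lossless test (chase): Rows 1 and 2 agree on C1; apply C1→C2 and equate their C2 entries. Rows 2 and 3 agree on C2, C3; apply C2, C3→C1 and equate their C1 entries. No row becomes fully distinguished — the join is lossy.
Dependency preservation: the restricted closure of {C2, C4} across the fragments never reaches {C1}, so C2, C4 → C1 cannot be enforced without a join — not preserved.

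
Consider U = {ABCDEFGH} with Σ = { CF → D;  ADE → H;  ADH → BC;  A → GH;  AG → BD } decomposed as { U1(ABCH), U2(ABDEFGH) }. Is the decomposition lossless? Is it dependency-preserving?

Lossless test: (ABH)⁺ = {ABCDGH}, which contains all of one fragment — lossless.
Dependency preservation: the restricted closure of {CF} across the fragments never reaches {D}, so CF → D cannot be enforced without a join — not preserved.

lossless but not dependency-preserving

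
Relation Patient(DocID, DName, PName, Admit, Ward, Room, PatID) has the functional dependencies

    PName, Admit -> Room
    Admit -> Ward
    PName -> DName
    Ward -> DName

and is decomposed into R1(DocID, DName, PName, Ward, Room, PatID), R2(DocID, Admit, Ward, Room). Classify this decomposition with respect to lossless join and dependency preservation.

Lossless test: (DocID, Ward, Room)⁺ = {DocID, DName, Ward, Room}, which is a superkey of neither fragment — lossy.
Dependency preservation: the restricted closure of {PName, Admit} across the fragments never reaches {Room}, so PName, Admit → Room cannot be enforced without a join — not preserved.

lossy and not dependency-preserving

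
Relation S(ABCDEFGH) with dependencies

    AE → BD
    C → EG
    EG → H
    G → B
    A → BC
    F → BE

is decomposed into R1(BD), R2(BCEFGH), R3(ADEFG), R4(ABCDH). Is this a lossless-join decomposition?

Chase test. Columns are ABCDEFGH; row i has aⱼ where attribute j ∈ Ri, else bᵢⱼ.
Initial tableau (one row per fragment):
  row 1: b11 a2 b13 a4 b15 b16 b17 b18
  row 2: b21 a2 a3 b24 a5 a6 a7 a8
  row 3: a1 b32 b33 a4 a5 a6 a7 b38
  row 4: a1 a2 a3 a4 b45 b46 b47 a8
Rows 2 and 4 agree on C; apply C→EG and equate their EG entries.
Rows 2 and 3 agree on EG; apply EG→H and equate their H entries.
Rows 2 and 3 agree on G; apply G→B and equate their B entries.
Rows 3 and 4 agree on A; apply A→BC and equate their BC entries.
Row 3 is now all distinguished symbols — the join is lossless.

Yes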